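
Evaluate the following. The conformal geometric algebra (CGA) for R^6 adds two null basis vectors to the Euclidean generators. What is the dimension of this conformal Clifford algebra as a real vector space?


The conformal model of R^6 uses Cl(7,1): the 6 Euclidean generators plus two extra orthogonal generators e+ (e+^2 = +1) and e- (e-^2 = -1), from which the null vectors e0, einf are built.
Number of generators m = 6 + 2 = 8.
dim Cl(p,q) = 2^m = 2^8 = 256


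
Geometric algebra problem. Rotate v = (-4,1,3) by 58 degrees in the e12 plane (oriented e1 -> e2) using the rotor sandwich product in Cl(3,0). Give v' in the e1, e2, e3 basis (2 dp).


Rotor R = cos(29deg) - sin(29deg)*e12
Rotation angle theta = 2 * 29 = 58 degrees in the e12 plane (e1 -> e2).
The component perpendicular to the plane (e3) is invariant: v'_3 = v3 = 3.00
cos(58deg) = 0.5299, sin(58deg) = 0.8480
v'_1 = v1*cos(theta) - v2*sin(theta) = -4*0.5299 - 1*0.8480 = -2.97
v'_2 = v1*sin(theta) + v2*cos(theta) = -4*0.8480 + 1*0.5299 = -2.86
v' = -2.97*e1 - 2.86*e2 + 3.00*e3


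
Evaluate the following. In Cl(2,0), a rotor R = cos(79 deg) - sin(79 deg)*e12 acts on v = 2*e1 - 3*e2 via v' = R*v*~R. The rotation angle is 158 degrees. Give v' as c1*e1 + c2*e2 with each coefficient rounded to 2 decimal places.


Rotor R = cos(79deg) - sin(79deg)*e12
Rotation angle theta = 2 * 79 = 158 degrees
v' = R*v*~R rotates v by theta.
cos(158deg) = -0.9272, sin(158deg) = 0.3746
v'_1 = 2*cos(158deg) - (-3)*sin(158deg)
= 2*(-0.9272) - (-3)*0.3746
= -0.73
v'_2 = 2*sin(158deg) + (-3)*cos(158deg)
= 2*0.3746 + (-3)*(-0.9272)
= 3.53
v' = -0.73*e1 + 3.53*e2


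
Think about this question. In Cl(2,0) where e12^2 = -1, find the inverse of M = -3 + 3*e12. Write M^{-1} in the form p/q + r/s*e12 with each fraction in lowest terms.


M = -3 + 3*e12, where e12^2 = -1.
Since M commutes with its reverse ~M = a - b*e12, M * ~M = a^2 - b^2*e12^2 = a^2 + b^2.
So M^{-1} = ~M / (a^2 + b^2) = (a - b*e12)/(a^2 + b^2).
a^2 + b^2 = 9 + 9 = 18
Scalar part = -3/18 = -1/6
Bivector coeff = -3/18 = -1/6
M^{-1} = -1/6 - 1/6*e12


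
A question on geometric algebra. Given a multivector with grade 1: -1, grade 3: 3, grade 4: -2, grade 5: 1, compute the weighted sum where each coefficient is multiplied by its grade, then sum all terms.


Grade-weighted sum = sum of grade_k * coefficient_k
1*(-1) = -1
3*3 = 9
4*(-2) = -8
5*1 = 5
Total = -1 + 9 + (-8) + 5 = 5


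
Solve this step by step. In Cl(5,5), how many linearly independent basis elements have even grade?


Even subalgebra dimension = 2^(n-1)
n = 5 + 5 = 10
2^(10 - 1) = 2^9 = 512
Verification: sum of C(10,k) for even k = 1 + 45 + 210 + 210 + 45 + 1 = 512
Result = 512


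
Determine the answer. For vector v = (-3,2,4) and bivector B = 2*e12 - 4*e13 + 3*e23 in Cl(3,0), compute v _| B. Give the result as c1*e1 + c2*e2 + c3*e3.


Left contraction v _| B = <vB>_1 (grade-1 part of the geometric product vB).
Using e1_|e12 = e2, e2_|e12 = -e1, e1_|e13 = e3, e3_|e13 = -e1, e2_|e23 = e3, e3_|e23 = -e2:
e1 coeff: -v2*b12 - v3*b13 = -(2)*(2) - (4)*(-4) = 12
e2 coeff: v1*b12 - v3*b23 = (-3)*(2) - (4)*(3) = -18
e3 coeff: v1*b13 + v2*b23 = (-3)*(-4) + (2)*(3) = 18
v _| B = 12*e1 - 18*e2 + 18*e3


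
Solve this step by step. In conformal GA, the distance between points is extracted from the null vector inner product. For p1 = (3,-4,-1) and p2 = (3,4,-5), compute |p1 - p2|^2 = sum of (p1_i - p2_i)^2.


p1 - p2 = (0, -8, 4)
|p1 - p2|^2 = 0^2 + (-8)^2 + 4^2
= 0 + 64 + 16
= 80


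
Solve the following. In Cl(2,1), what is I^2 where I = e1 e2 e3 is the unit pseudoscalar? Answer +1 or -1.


The pseudoscalar I = e1...e_n (product of all n generators) of Cl(p,q) satisfies I^2 = (-1)^(q + n(n-1)/2).
p = 2, q = 1, n = p + q = 3
n(n-1)/2 = 3 * 2 / 2 = 3
Exponent = q + n(n-1)/2 = 1 + 3 = 4
I^2 = (-1)^4 = +1


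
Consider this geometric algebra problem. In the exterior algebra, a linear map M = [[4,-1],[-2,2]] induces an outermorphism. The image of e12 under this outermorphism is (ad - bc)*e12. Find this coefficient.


The outermorphism of a linear map f sends e1^e2 to f(e1)^f(e2).
f(e1) = 4*e1 - 2*e2
f(e2) = -1*e1 + 2*e2
f(e1) ^ f(e2) = (4*e1 - 2*e2) ^ (-1*e1 + 2*e2)
= 4*2*e12 + (-2)*(-1)*e21
= (8 - 2)*e12
= 6*e12
Coefficient = 6


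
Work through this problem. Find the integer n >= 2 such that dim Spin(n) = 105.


dim Spin(n) = dim so(n) = n(n-1)/2.
Solve n(n-1)/2 = 105, i.e. n^2 - n - 210 = 0.
Discriminant = 1 + 8*105 = 841
n = (1 + sqrt(841))/2 = (1 + 29)/2 = 15


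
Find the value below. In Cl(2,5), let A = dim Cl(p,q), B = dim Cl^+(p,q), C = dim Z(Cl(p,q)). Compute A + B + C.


n = 2 + 5 = 7
Total dim = 2^7 = 128
Even subalgebra dim = 2^6 = 64
n is odd, so center dim = 2
Sum = 128 + 64 + 2 = 194


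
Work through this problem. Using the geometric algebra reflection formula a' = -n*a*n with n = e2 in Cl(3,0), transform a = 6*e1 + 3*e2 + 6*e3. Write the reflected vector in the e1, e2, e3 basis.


Reflection formula: a' = -n*a*n, with n = e2 (unit vector, n^2 = 1).
For reflection through hyperplane perp to e2:
The component along e2 flips sign, others stay.
a = (6, 3, 6)
a' = (6, -3, 6)
a' = 6*e1 - 3*e2 + 6*e3


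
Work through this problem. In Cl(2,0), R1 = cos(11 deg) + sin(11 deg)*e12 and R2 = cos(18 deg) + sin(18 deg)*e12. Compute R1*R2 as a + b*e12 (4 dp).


Same-plane rotors commute and their half-angles add:
R1*R2 = cos(a1 + a2) + sin(a1 + a2)*e12.
a1 + a2 = 11 + 18 = 29 deg
cos(29 deg) = 0.8746
sin(29 deg) = 0.4848
R1*R2 = 0.8746 + 0.4848*e12


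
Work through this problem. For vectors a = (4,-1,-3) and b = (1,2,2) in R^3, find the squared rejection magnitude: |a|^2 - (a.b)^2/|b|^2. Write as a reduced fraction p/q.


|a|^2 = 4^2 + (-1)^2 + (-3)^2 = 26
|b|^2 = 1^2 + 2^2 + 2^2 = 9
a . b = 4*1 + (-1)*2 + (-3)*2 = -4
(a.b)^2 = (-4)^2 = 16
|rej|^2 = 26 - 16/9
= (234 - 16)/9
= 218/9
In lowest terms: 218/9


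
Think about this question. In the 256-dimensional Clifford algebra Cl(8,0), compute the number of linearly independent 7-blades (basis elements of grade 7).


Number of grade-k basis blades in Cl(p,q) with n = p + q is C(n, k).
n = 8 + 0 = 8
C(8, 7) = 8! / (7! * 1!)
= 40320 / (5040 * 1)
= 8


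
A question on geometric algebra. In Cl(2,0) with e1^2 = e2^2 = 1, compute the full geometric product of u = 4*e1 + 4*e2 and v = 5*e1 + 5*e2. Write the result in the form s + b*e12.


Expand: (4*e1 + 4*e2)(5*e1 + 5*e2)
= 4*5*e1e1 + 4*5*e1e2 + 4*5*e2e1 + 4*5*e2e2
Using e1^2 = e2^2 = 1, e2e1 = -e1e2:
Scalar part s = 4*5 + 4*5 = 20 + 20 = 40
Bivector part b = 4*5 - 4*5 = 20 - 20 = 0
uv = 40 + 0*e12


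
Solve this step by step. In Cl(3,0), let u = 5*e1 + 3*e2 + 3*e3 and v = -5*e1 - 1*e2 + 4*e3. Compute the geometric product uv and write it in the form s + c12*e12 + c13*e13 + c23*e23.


In Cl(3,0): e_i^2 = 1, e_ie_j = -e_je_i for i != j.
Scalar part = u . v = 5*(-5) + 3*(-1) + 3*4
= -25 + (-3) + 12 = -16
e12 coeff = 5*(-1) - 3*(-5) = -5 - (-15) = 10
e13 coeff = 5*4 - 3*(-5) = 20 - (-15) = 35
e23 coeff = 3*4 - 3*(-1) = 12 - (-3) = 15
uv = -16 + 10*e12 + 35*e13 + 15*e23


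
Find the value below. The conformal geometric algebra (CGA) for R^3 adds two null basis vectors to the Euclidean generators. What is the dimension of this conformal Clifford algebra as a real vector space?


The conformal model of R^3 uses Cl(4,1): the 3 Euclidean generators plus two extra orthogonal generators e+ (e+^2 = +1) and e- (e-^2 = -1), from which the null vectors e0, einf are built.
Number of generators m = 3 + 2 = 5.
dim Cl(p,q) = 2^m = 2^5 = 32


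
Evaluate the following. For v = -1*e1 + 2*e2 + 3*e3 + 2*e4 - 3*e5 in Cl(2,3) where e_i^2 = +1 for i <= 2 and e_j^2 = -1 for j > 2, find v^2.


v^2 = sum of c_i^2 * e_i^2
Positive signature terms (e_i^2 = +1): (-1)^2 + 2^2 = 5
Negative signature terms (e_j^2 = -1): 3^2 + 2^2 + (-3)^2 = 22
v^2 = 5 - 22 = -17


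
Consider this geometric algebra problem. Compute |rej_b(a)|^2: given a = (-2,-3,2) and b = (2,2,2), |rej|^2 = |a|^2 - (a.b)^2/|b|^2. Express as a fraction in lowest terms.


|a|^2 = (-2)^2 + (-3)^2 + 2^2 = 17
|b|^2 = 2^2 + 2^2 + 2^2 = 12
a . b = (-2)*2 + (-3)*2 + 2*2 = -6
(a.b)^2 = (-6)^2 = 36
|rej|^2 = 17 - 36/12
= (204 - 36)/12
= 168/12
In lowest terms: 14/1


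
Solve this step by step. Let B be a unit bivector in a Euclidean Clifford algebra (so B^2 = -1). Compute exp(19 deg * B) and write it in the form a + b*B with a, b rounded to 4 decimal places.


For a unit bivector B with B^2 = -1, the exponential series gives
e^(theta*B) = cos(theta) + sin(theta)*B (the GA analogue of Euler's formula).
theta = 19 degrees = 0.331613 rad
cos(19 deg) = 0.9455
sin(19 deg) = 0.3256
exp(theta*B) = 0.9455 + 0.3256*B


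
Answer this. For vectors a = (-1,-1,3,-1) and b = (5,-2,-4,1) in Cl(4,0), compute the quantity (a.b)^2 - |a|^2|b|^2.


a . b = (-1)*5 + (-1)*(-2) + 3*(-4) + (-1)*1
= -5 + 2 + (-12) + (-1) = -16
|a|^2 = (-1)^2 + (-1)^2 + 3^2 + (-1)^2 = 12
|b|^2 = 5^2 + (-2)^2 + (-4)^2 + 1^2 = 46
(a.b)^2 = (-16)^2 = 256
|a|^2 * |b|^2 = 12 * 46 = 552
Result = 256 - 552 = -296


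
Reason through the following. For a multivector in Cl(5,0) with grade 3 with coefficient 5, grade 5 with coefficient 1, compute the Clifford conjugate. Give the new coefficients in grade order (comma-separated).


Clifford conjugate sign for grade k: (-1)^(k(k+1)/2)
Grade 3: (-1)^(3*4/2) = (-1)^6 = 1, coeff 5 -> 5
Grade 5: (-1)^(5*6/2) = (-1)^15 = -1, coeff 1 -> -1
Conjugated coefficients: 5, -1


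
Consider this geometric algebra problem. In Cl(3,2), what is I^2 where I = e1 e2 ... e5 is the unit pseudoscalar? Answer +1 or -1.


The pseudoscalar I = e1...e_n (product of all n generators) of Cl(p,q) satisfies I^2 = (-1)^(q + n(n-1)/2).
p = 3, q = 2, n = p + q = 5
n(n-1)/2 = 5 * 4 / 2 = 10
Exponent = q + n(n-1)/2 = 2 + 10 = 12
I^2 = (-1)^12 = +1


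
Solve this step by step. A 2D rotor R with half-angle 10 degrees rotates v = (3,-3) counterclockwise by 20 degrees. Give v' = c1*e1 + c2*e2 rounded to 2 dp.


Rotor R = cos(10deg) - sin(10deg)*e12
Rotation angle theta = 2 * 10 = 20 degrees
v' = R*v*~R rotates v by theta.
cos(20deg) = 0.9397, sin(20deg) = 0.3420
v'_1 = 3*cos(20deg) - (-3)*sin(20deg)
= 3*0.9397 - (-3)*0.3420
= 3.85
v'_2 = 3*sin(20deg) + (-3)*cos(20deg)
= 3*0.3420 + (-3)*0.9397
= -1.79
v' = 3.85*e1 - 1.79*e2


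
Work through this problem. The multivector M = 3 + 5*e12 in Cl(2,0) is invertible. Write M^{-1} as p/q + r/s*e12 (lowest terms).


M = 3 + 5*e12, where e12^2 = -1.
Since M commutes with its reverse ~M = a - b*e12, M * ~M = a^2 - b^2*e12^2 = a^2 + b^2.
So M^{-1} = ~M / (a^2 + b^2) = (a - b*e12)/(a^2 + b^2).
a^2 + b^2 = 9 + 25 = 34
Scalar part = 3/34 = 3/34
Bivector coeff = -5/34 = -5/34
M^{-1} = 3/34 - 5/34*e12


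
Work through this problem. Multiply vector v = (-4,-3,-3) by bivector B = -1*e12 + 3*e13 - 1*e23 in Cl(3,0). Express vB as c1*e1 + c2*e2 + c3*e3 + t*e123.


vB has grade-1 (vector) and grade-3 (trivector) parts: vB = (v _| B) + (v ^ B).
Vector part <vB>_1:
  e1: -v2*b12 - v3*b13 = -(-3)*(-1) - (-3)*(3) = 6
  e2: v1*b12 - v3*b23 = (-4)*(-1) - (-3)*(-1) = 1
  e3: v1*b13 + v2*b23 = (-4)*(3) + (-3)*(-1) = -9
Trivector part <vB>_3:
  e123: v1*b23 - v2*b13 + v3*b12 = (-4)*(-1) - (-3)*(3) + (-3)*(-1) = 16
vB = 6*e1 + 1*e2 - 9*e3 + 16*e123


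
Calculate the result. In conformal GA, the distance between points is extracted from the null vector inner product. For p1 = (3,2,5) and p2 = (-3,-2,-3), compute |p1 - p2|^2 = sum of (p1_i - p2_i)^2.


p1 - p2 = (6, 4, 8)
|p1 - p2|^2 = 6^2 + 4^2 + 8^2
= 36 + 16 + 64
= 116


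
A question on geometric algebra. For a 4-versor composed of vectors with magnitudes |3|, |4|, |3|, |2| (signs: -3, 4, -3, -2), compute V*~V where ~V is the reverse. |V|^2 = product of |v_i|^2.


Each vector v_i has |v_i|^2 = s_i^2
Squared scales: (-3)^2 = 9, 4^2 = 16, (-3)^2 = 9, (-2)^2 = 4
|V|^2 = 9 * 16 * 9 * 4
= 5184


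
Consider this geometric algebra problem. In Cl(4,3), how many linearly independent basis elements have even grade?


Even subalgebra dimension = 2^(n-1)
n = 4 + 3 = 7
2^(7 - 1) = 2^6 = 64
Verification: sum of C(7,k) for even k = 1 + 21 + 35 + 7 = 64
Result = 64


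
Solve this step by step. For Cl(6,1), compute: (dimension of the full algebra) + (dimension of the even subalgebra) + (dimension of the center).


n = 6 + 1 = 7
Total dim = 2^7 = 128
Even subalgebra dim = 2^6 = 64
n is odd, so center dim = 2
Sum = 128 + 64 + 2 = 194


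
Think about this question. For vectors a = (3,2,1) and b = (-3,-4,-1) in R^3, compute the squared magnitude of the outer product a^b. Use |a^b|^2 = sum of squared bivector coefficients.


a wedge b = (a1*b2 - a2*b1)*e12 + (a1*b3 - a3*b1)*e13 + (a2*b3 - a3*b2)*e23
e12 coeff: 3*(-4) - 2*(-3) = -12 - (-6) = -6
e13 coeff: 3*(-1) - 1*(-3) = -3 - (-3) = 0
e23 coeff: 2*(-1) - 1*(-4) = -2 - (-4) = 2
|a wedge b|^2 = (-6)^2 + 0^2 + 2^2
= 36 + 0 + 4
= 40


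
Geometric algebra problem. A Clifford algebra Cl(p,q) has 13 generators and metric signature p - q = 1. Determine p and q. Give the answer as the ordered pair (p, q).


We need p + q = 13 and p - q = 1.
Adding: 2p = 13 + 1 = 14, so p = 7.
Then q = 13 - 7 = 6.
(p, q) = (7, 6)


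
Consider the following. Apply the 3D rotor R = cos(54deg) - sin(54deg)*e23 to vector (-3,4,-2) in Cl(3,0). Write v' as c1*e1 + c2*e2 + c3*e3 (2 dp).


Rotor R = cos(54deg) - sin(54deg)*e23
Rotation angle theta = 2 * 54 = 108 degrees in the e23 plane (e2 -> e3).
The component perpendicular to the plane (e1) is invariant: v'_1 = v1 = -3.00
cos(108deg) = -0.3090, sin(108deg) = 0.9511
v'_2 = v2*cos(theta) - v3*sin(theta) = 4*(-0.3090) - (-2)*0.9511 = 0.67
v'_3 = v2*sin(theta) + v3*cos(theta) = 4*0.9511 + (-2)*(-0.3090) = 4.42
v' = -3.00*e1 + 0.67*e2 + 4.42*e3


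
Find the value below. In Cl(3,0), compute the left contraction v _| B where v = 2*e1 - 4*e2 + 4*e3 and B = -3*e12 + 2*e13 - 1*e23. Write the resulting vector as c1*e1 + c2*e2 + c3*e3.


Left contraction v _| B = <vB>_1 (grade-1 part of the geometric product vB).
Using e1_|e12 = e2, e2_|e12 = -e1, e1_|e13 = e3, e3_|e13 = -e1, e2_|e23 = e3, e3_|e23 = -e2:
e1 coeff: -v2*b12 - v3*b13 = -(-4)*(-3) - (4)*(2) = -20
e2 coeff: v1*b12 - v3*b23 = (2)*(-3) - (4)*(-1) = -2
e3 coeff: v1*b13 + v2*b23 = (2)*(2) + (-4)*(-1) = 8
v _| B = -20*e1 - 2*e2 + 8*e3


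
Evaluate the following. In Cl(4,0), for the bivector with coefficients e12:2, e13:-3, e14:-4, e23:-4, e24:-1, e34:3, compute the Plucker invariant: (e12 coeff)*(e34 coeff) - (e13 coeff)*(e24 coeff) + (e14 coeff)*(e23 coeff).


Plucker relation: af - be + cd
a*f = 2*3 = 6
b*e = (-3)*(-1) = 3
c*d = (-4)*(-4) = 16
af - be + cd = 6 - 3 + 16
= 19


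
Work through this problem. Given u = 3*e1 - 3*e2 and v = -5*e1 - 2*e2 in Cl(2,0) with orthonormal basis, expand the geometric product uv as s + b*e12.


Expand: (3*e1 - 3*e2)(-5*e1 - 2*e2)
= 3*(-5)*e1e1 + 3*(-2)*e1e2 + (-3)*(-5)*e2e1 + (-3)*(-2)*e2e2
Using e1^2 = e2^2 = 1, e2e1 = -e1e2:
Scalar part s = 3*(-5) + (-3)*(-2) = -15 + 6 = -9
Bivector part b = 3*(-2) - (-3)*(-5) = -6 - 15 = -21
uv = -9 - 21*e12


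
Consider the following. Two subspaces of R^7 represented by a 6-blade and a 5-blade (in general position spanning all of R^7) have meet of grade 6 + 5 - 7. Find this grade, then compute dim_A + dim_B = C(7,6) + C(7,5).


Meet grade = grade(A) + grade(B) - n
= 6 + 5 - 7 = 4
C(7,6) = 7
C(7,5) = 21
dim_A + dim_B = 7 + 21 = 28


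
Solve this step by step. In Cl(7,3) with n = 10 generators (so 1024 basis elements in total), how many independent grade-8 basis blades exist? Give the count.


Number of grade-k basis blades in Cl(p,q) with n = p + q is C(n, k).
n = 7 + 3 = 10
C(10, 8) = 10! / (8! * 2!)
= 3628800 / (40320 * 2)
= 45


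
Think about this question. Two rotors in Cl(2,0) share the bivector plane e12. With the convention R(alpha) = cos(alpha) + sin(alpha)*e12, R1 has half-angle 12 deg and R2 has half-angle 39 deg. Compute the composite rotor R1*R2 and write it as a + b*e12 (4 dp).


Same-plane rotors commute and their half-angles add:
R1*R2 = cos(a1 + a2) + sin(a1 + a2)*e12.
a1 + a2 = 12 + 39 = 51 deg
cos(51 deg) = 0.6293
sin(51 deg) = 0.7771
R1*R2 = 0.6293 + 0.7771*e12


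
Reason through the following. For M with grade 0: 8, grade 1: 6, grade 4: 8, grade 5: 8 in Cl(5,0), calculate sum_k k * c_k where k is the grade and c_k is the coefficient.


Grade-weighted sum = sum of grade_k * coefficient_k
0*8 = 0
1*6 = 6
4*8 = 32
5*8 = 40
Total = 0 + 6 + 32 + 40 = 78


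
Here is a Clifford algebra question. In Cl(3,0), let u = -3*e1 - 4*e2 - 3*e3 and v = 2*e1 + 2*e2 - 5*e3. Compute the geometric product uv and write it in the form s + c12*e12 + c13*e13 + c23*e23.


In Cl(3,0): e_i^2 = 1, e_ie_j = -e_je_i for i != j.
Scalar part = u . v = (-3)*2 + (-4)*2 + (-3)*(-5)
= -6 + (-8) + 15 = 1
e12 coeff = (-3)*2 - (-4)*2 = -6 - (-8) = 2
e13 coeff = (-3)*(-5) - (-3)*2 = 15 - (-6) = 21
e23 coeff = (-4)*(-5) - (-3)*2 = 20 - (-6) = 26
uv = 1 + 2*e12 + 21*e13 + 26*e23


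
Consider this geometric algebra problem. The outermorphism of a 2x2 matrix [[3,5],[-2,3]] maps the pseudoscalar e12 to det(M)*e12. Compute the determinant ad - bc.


The outermorphism of a linear map f sends e1^e2 to f(e1)^f(e2).
f(e1) = 3*e1 - 2*e2
f(e2) = 5*e1 + 3*e2
f(e1) ^ f(e2) = (3*e1 - 2*e2) ^ (5*e1 + 3*e2)
= 3*3*e12 + (-2)*5*e21
= (9 - (-10))*e12
= 19*e12
Coefficient = 19


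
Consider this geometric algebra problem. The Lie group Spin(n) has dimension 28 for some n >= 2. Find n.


dim Spin(n) = dim so(n) = n(n-1)/2.
Solve n(n-1)/2 = 28, i.e. n^2 - n - 56 = 0.
Discriminant = 1 + 8*28 = 225
n = (1 + sqrt(225))/2 = (1 + 15)/2 = 8


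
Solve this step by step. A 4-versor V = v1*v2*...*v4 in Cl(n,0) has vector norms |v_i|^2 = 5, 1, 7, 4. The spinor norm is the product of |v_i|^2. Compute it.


Spinor norm N(V) = |v1|^2 * |v2|^2 * ... * |v4|^2
= 5 * 1 * 7 * 4
Running product: 5, 5, 35, 140
N(V) = 140


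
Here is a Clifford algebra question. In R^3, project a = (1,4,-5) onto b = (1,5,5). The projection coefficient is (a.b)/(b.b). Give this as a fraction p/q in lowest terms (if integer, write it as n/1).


Projection coefficient = (a . b) / (b . b)
a . b = 1*1 + 4*5 + (-5)*5
= 1 + 20 + (-25) = -4
b . b = 1^2 + 5^2 + 5^2
= 1 + 25 + 25 = 51
Coefficient = -4/51
In lowest terms: -4/51


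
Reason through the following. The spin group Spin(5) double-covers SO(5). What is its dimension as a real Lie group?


Spin(n) double-covers SO(n); both have Lie algebra so(n) of dimension n(n-1)/2.
n = 5
n(n-1) = 5 * 4 = 20
dim Spin(5) = 20/2 = 10


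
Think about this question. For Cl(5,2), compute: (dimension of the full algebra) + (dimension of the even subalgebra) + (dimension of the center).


n = 5 + 2 = 7
Total dim = 2^7 = 128
Even subalgebra dim = 2^6 = 64
n is odd, so center dim = 2
Sum = 128 + 64 + 2 = 194


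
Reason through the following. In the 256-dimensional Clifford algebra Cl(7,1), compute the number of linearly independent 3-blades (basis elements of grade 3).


Number of grade-k basis blades in Cl(p,q) with n = p + q is C(n, k).
n = 7 + 1 = 8
C(8, 3) = 8! / (3! * 5!)
= 40320 / (6 * 120)
= 56


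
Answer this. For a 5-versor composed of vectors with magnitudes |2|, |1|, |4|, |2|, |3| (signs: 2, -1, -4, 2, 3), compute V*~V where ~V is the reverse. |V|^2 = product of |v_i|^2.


Each vector v_i has |v_i|^2 = s_i^2
Squared scales: 2^2 = 4, (-1)^2 = 1, (-4)^2 = 16, 2^2 = 4, 3^2 = 9
|V|^2 = 4 * 1 * 16 * 4 * 9
= 2304


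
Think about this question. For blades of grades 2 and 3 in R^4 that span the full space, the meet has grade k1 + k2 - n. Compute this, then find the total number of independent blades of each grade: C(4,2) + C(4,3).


Meet grade = grade(A) + grade(B) - n
= 2 + 3 - 4 = 1
C(4,2) = 6
C(4,3) = 4
dim_A + dim_B = 6 + 4 = 10


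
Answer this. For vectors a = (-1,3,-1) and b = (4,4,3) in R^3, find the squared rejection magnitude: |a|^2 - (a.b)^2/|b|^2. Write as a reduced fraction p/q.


|a|^2 = (-1)^2 + 3^2 + (-1)^2 = 11
|b|^2 = 4^2 + 4^2 + 3^2 = 41
a . b = (-1)*4 + 3*4 + (-1)*3 = 5
(a.b)^2 = 5^2 = 25
|rej|^2 = 11 - 25/41
= (451 - 25)/41
= 426/41
In lowest terms: 426/41


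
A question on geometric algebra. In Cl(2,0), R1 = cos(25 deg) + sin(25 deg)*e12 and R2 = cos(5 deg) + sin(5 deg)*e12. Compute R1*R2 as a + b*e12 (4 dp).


Same-plane rotors commute and their half-angles add:
R1*R2 = cos(a1 + a2) + sin(a1 + a2)*e12.
a1 + a2 = 25 + 5 = 30 deg
cos(30 deg) = 0.8660
sin(30 deg) = 0.5000
R1*R2 = 0.8660 + 0.5000*e12


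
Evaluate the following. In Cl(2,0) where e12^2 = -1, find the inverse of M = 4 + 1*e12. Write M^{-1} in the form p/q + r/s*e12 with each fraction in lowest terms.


M = 4 + 1*e12, where e12^2 = -1.
Since M commutes with its reverse ~M = a - b*e12, M * ~M = a^2 - b^2*e12^2 = a^2 + b^2.
So M^{-1} = ~M / (a^2 + b^2) = (a - b*e12)/(a^2 + b^2).
a^2 + b^2 = 16 + 1 = 17
Scalar part = 4/17 = 4/17
Bivector coeff = -1/17 = -1/17
M^{-1} = 4/17 - 1/17*e12


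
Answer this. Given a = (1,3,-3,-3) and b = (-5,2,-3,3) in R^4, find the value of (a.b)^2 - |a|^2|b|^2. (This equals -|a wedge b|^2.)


a . b = 1*(-5) + 3*2 + (-3)*(-3) + (-3)*3
= -5 + 6 + 9 + (-9) = 1
|a|^2 = 1^2 + 3^2 + (-3)^2 + (-3)^2 = 28
|b|^2 = (-5)^2 + 2^2 + (-3)^2 + 3^2 = 47
(a.b)^2 = 1^2 = 1
|a|^2 * |b|^2 = 28 * 47 = 1316
Result = 1 - 1316 = -1315


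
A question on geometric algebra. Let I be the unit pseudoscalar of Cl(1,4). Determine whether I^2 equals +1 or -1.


The pseudoscalar I = e1...e_n (product of all n generators) of Cl(p,q) satisfies I^2 = (-1)^(q + n(n-1)/2).
p = 1, q = 4, n = p + q = 5
n(n-1)/2 = 5 * 4 / 2 = 10
Exponent = q + n(n-1)/2 = 4 + 10 = 14
I^2 = (-1)^14 = +1


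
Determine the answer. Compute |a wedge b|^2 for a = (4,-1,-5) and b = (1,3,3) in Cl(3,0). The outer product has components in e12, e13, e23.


a wedge b = (a1*b2 - a2*b1)*e12 + (a1*b3 - a3*b1)*e13 + (a2*b3 - a3*b2)*e23
e12 coeff: 4*3 - (-1)*1 = 12 - (-1) = 13
e13 coeff: 4*3 - (-5)*1 = 12 - (-5) = 17
e23 coeff: (-1)*3 - (-5)*3 = -3 - (-15) = 12
|a wedge b|^2 = 13^2 + 17^2 + 12^2
= 169 + 289 + 144
= 602


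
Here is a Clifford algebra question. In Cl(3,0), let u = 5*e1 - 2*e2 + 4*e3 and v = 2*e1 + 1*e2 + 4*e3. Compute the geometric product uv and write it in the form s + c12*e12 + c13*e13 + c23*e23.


In Cl(3,0): e_i^2 = 1, e_ie_j = -e_je_i for i != j.
Scalar part = u . v = 5*2 + (-2)*1 + 4*4
= 10 + (-2) + 16 = 24
e12 coeff = 5*1 - (-2)*2 = 5 - (-4) = 9
e13 coeff = 5*4 - 4*2 = 20 - 8 = 12
e23 coeff = (-2)*4 - 4*1 = -8 - 4 = -12
uv = 24 + 9*e12 + 12*e13 - 12*e23


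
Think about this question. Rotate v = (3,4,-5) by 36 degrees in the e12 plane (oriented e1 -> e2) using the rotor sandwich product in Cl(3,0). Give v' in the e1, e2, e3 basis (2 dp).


Rotor R = cos(18deg) - sin(18deg)*e12
Rotation angle theta = 2 * 18 = 36 degrees in the e12 plane (e1 -> e2).
The component perpendicular to the plane (e3) is invariant: v'_3 = v3 = -5.00
cos(36deg) = 0.8090, sin(36deg) = 0.5878
v'_1 = v1*cos(theta) - v2*sin(theta) = 3*0.8090 - 4*0.5878 = 0.08
v'_2 = v1*sin(theta) + v2*cos(theta) = 3*0.5878 + 4*0.8090 = 5.00
v' = 0.08*e1 + 5.00*e2 - 5.00*e3


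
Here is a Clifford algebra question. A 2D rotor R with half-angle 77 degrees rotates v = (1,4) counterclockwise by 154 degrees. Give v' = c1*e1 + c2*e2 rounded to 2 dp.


Rotor R = cos(77deg) - sin(77deg)*e12
Rotation angle theta = 2 * 77 = 154 degrees
v' = R*v*~R rotates v by theta.
cos(154deg) = -0.8988, sin(154deg) = 0.4384
v'_1 = 1*cos(154deg) - 4*sin(154deg)
= 1*(-0.8988) - 4*0.4384
= -2.65
v'_2 = 1*sin(154deg) + 4*cos(154deg)
= 1*0.4384 + 4*(-0.8988)
= -3.16
v' = -2.65*e1 - 3.16*e2


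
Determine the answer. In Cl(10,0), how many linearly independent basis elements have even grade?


Even subalgebra dimension = 2^(n-1)
n = 10 + 0 = 10
2^(10 - 1) = 2^9 = 512
Verification: sum of C(10,k) for even k = 1 + 45 + 210 + 210 + 45 + 1 = 512
Result = 512


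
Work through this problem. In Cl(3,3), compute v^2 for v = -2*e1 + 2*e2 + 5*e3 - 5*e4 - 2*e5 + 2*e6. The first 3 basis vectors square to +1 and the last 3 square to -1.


v^2 = sum of c_i^2 * e_i^2
Positive signature terms (e_i^2 = +1): (-2)^2 + 2^2 + 5^2 = 33
Negative signature terms (e_j^2 = -1): (-5)^2 + (-2)^2 + 2^2 = 33
v^2 = 33 - 33 = 0


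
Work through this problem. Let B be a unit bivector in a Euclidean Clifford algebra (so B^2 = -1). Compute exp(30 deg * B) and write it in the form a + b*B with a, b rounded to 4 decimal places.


For a unit bivector B with B^2 = -1, the exponential series gives
e^(theta*B) = cos(theta) + sin(theta)*B (the GA analogue of Euler's formula).
theta = 30 degrees = 0.523599 rad
cos(30 deg) = 0.8660
sin(30 deg) = 0.5000
exp(theta*B) = 0.8660 + 0.5000*B


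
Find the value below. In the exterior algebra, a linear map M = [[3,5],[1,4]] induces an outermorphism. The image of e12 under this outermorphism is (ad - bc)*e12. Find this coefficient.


The outermorphism of a linear map f sends e1^e2 to f(e1)^f(e2).
f(e1) = 3*e1 + 1*e2
f(e2) = 5*e1 + 4*e2
f(e1) ^ f(e2) = (3*e1 + 1*e2) ^ (5*e1 + 4*e2)
= 3*4*e12 + 1*5*e21
= (12 - 5)*e12
= 7*e12
Coefficient = 7


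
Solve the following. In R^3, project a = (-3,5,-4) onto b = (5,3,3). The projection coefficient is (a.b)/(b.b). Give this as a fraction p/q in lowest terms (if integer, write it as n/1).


Projection coefficient = (a . b) / (b . b)
a . b = (-3)*5 + 5*3 + (-4)*3
= -15 + 15 + (-12) = -12
b . b = 5^2 + 3^2 + 3^2
= 25 + 9 + 9 = 43
Coefficient = -12/43
In lowest terms: -12/43


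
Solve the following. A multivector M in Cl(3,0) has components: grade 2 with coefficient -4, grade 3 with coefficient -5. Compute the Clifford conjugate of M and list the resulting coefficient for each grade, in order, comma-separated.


Clifford conjugate sign for grade k: (-1)^(k(k+1)/2)
Grade 2: (-1)^(2*3/2) = (-1)^3 = -1, coeff -4 -> 4
Grade 3: (-1)^(3*4/2) = (-1)^6 = 1, coeff -5 -> -5
Conjugated coefficients: 4, -5


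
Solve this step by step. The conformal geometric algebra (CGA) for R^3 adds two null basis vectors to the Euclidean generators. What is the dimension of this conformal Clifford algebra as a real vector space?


The conformal model of R^3 uses Cl(4,1): the 3 Euclidean generators plus two extra orthogonal generators e+ (e+^2 = +1) and e- (e-^2 = -1), from which the null vectors e0, einf are built.
Number of generators m = 3 + 2 = 5.
dim Cl(p,q) = 2^m = 2^5 = 32


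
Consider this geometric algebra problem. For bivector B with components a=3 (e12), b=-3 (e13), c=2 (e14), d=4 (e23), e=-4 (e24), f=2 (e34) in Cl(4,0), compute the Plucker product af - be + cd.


Plucker relation: af - be + cd
a*f = 3*2 = 6
b*e = (-3)*(-4) = 12
c*d = 2*4 = 8
af - be + cd = 6 - 12 + 8
= 2


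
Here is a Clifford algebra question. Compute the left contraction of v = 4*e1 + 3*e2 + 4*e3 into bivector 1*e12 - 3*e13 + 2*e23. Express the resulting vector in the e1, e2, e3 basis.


Left contraction v _| B = <vB>_1 (grade-1 part of the geometric product vB).
Using e1_|e12 = e2, e2_|e12 = -e1, e1_|e13 = e3, e3_|e13 = -e1, e2_|e23 = e3, e3_|e23 = -e2:
e1 coeff: -v2*b12 - v3*b13 = -(3)*(1) - (4)*(-3) = 9
e2 coeff: v1*b12 - v3*b23 = (4)*(1) - (4)*(2) = -4
e3 coeff: v1*b13 + v2*b23 = (4)*(-3) + (3)*(2) = -6
v _| B = 9*e1 - 4*e2 - 6*e3


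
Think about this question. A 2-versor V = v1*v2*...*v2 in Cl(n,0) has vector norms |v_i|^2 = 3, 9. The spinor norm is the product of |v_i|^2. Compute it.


Spinor norm N(V) = |v1|^2 * |v2|^2 * ... * |v2|^2
= 3 * 9
Running product: 3, 27
N(V) = 27


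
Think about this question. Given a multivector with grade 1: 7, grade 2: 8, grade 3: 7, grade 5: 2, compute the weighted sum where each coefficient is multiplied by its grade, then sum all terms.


Grade-weighted sum = sum of grade_k * coefficient_k
1*7 = 7
2*8 = 16
3*7 = 21
5*2 = 10
Total = 7 + 16 + 21 + 10 = 54


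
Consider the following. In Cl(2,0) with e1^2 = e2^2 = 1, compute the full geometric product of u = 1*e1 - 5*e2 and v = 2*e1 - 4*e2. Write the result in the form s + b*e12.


Expand: (1*e1 - 5*e2)(2*e1 - 4*e2)
= 1*2*e1e1 + 1*(-4)*e1e2 + (-5)*2*e2e1 + (-5)*(-4)*e2e2
Using e1^2 = e2^2 = 1, e2e1 = -e1e2:
Scalar part s = 1*2 + (-5)*(-4) = 2 + 20 = 22
Bivector part b = 1*(-4) - (-5)*2 = -4 - (-10) = 6
uv = 22 + 6*e12


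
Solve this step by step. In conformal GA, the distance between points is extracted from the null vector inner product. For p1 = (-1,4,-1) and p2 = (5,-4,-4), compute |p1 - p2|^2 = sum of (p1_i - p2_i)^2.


p1 - p2 = (-6, 8, 3)
|p1 - p2|^2 = (-6)^2 + 8^2 + 3^2
= 36 + 64 + 9
= 109


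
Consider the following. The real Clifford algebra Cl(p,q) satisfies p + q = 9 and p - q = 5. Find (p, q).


We need p + q = 9 and p - q = 5.
Adding: 2p = 9 + 5 = 14, so p = 7.
Then q = 9 - 7 = 2.
(p, q) = (7, 2)


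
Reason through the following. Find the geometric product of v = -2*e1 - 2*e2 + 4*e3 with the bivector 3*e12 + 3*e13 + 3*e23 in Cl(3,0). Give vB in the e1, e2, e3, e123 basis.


vB has grade-1 (vector) and grade-3 (trivector) parts: vB = (v _| B) + (v ^ B).
Vector part <vB>_1:
  e1: -v2*b12 - v3*b13 = -(-2)*(3) - (4)*(3) = -6
  e2: v1*b12 - v3*b23 = (-2)*(3) - (4)*(3) = -18
  e3: v1*b13 + v2*b23 = (-2)*(3) + (-2)*(3) = -12
Trivector part <vB>_3:
  e123: v1*b23 - v2*b13 + v3*b12 = (-2)*(3) - (-2)*(3) + (4)*(3) = 12
vB = -6*e1 - 18*e2 - 12*e3 + 12*e123


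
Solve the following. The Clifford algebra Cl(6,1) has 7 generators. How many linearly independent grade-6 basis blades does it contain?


Number of grade-k basis blades in Cl(p,q) with n = p + q is C(n, k).
n = 6 + 1 = 7
C(7, 6) = 7! / (6! * 1!)
= 5040 / (720 * 1)
= 7


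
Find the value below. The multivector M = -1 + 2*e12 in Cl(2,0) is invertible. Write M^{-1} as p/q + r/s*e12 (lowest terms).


M = -1 + 2*e12, where e12^2 = -1.
Since M commutes with its reverse ~M = a - b*e12, M * ~M = a^2 - b^2*e12^2 = a^2 + b^2.
So M^{-1} = ~M / (a^2 + b^2) = (a - b*e12)/(a^2 + b^2).
a^2 + b^2 = 1 + 4 = 5
Scalar part = -1/5 = -1/5
Bivector coeff = -2/5 = -2/5
M^{-1} = -1/5 - 2/5*e12


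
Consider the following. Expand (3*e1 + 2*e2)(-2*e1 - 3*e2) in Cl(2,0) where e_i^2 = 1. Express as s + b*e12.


Expand: (3*e1 + 2*e2)(-2*e1 - 3*e2)
= 3*(-2)*e1e1 + 3*(-3)*e1e2 + 2*(-2)*e2e1 + 2*(-3)*e2e2
Using e1^2 = e2^2 = 1, e2e1 = -e1e2:
Scalar part s = 3*(-2) + 2*(-3) = -6 + (-6) = -12
Bivector part b = 3*(-3) - 2*(-2) = -9 - (-4) = -5
uv = -12 - 5*e12


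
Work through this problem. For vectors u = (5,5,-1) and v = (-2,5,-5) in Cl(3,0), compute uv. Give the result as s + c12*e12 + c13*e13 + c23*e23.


In Cl(3,0): e_i^2 = 1, e_ie_j = -e_je_i for i != j.
Scalar part = u . v = 5*(-2) + 5*5 + (-1)*(-5)
= -10 + 25 + 5 = 20
e12 coeff = 5*5 - 5*(-2) = 25 - (-10) = 35
e13 coeff = 5*(-5) - (-1)*(-2) = -25 - 2 = -27
e23 coeff = 5*(-5) - (-1)*5 = -25 - (-5) = -20
uv = 20 + 35*e12 - 27*e13 - 20*e23


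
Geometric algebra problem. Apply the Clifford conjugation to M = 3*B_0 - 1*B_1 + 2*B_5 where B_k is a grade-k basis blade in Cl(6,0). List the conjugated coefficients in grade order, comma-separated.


Clifford conjugate sign for grade k: (-1)^(k(k+1)/2)
Grade 0: (-1)^(0*1/2) = (-1)^0 = 1, coeff 3 -> 3
Grade 1: (-1)^(1*2/2) = (-1)^1 = -1, coeff -1 -> 1
Grade 5: (-1)^(5*6/2) = (-1)^15 = -1, coeff 2 -> -2
Conjugated coefficients: 3, 1, -2


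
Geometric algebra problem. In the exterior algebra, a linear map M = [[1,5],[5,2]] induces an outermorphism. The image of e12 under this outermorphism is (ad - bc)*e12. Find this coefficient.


The outermorphism of a linear map f sends e1^e2 to f(e1)^f(e2).
f(e1) = 1*e1 + 5*e2
f(e2) = 5*e1 + 2*e2
f(e1) ^ f(e2) = (1*e1 + 5*e2) ^ (5*e1 + 2*e2)
= 1*2*e12 + 5*5*e21
= (2 - 25)*e12
= -23*e12
Coefficient = -23


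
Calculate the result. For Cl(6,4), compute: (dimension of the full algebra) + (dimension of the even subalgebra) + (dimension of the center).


n = 6 + 4 = 10
Total dim = 2^10 = 1024
Even subalgebra dim = 2^9 = 512
n is even, so center dim = 1
Sum = 1024 + 512 + 1 = 1537


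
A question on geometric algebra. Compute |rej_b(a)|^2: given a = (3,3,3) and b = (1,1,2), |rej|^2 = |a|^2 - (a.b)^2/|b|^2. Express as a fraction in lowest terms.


|a|^2 = 3^2 + 3^2 + 3^2 = 27
|b|^2 = 1^2 + 1^2 + 2^2 = 6
a . b = 3*1 + 3*1 + 3*2 = 12
(a.b)^2 = 12^2 = 144
|rej|^2 = 27 - 144/6
= (162 - 144)/6
= 18/6
In lowest terms: 3/1


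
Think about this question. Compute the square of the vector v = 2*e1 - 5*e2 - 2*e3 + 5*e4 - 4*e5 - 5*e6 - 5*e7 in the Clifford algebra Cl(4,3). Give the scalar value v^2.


v^2 = sum of c_i^2 * e_i^2
Positive signature terms (e_i^2 = +1): 2^2 + (-5)^2 + (-2)^2 + 5^2 = 58
Negative signature terms (e_j^2 = -1): (-4)^2 + (-5)^2 + (-5)^2 = 66
v^2 = 58 - 66 = -8


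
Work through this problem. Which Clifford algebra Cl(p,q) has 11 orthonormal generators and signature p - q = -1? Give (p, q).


We need p + q = 11 and p - q = -1.
Adding: 2p = 11 + (-1) = 10, so p = 5.
Then q = 11 - 5 = 6.
(p, q) = (5, 6)


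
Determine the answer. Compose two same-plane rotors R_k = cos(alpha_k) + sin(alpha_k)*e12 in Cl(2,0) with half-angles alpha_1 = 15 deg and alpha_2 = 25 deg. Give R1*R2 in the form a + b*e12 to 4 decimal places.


Same-plane rotors commute and their half-angles add:
R1*R2 = cos(a1 + a2) + sin(a1 + a2)*e12.
a1 + a2 = 15 + 25 = 40 deg
cos(40 deg) = 0.7660
sin(40 deg) = 0.6428
R1*R2 = 0.7660 + 0.6428*e12


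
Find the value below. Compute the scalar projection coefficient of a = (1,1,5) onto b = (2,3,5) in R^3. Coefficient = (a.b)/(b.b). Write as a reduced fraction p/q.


Projection coefficient = (a . b) / (b . b)
a . b = 1*2 + 1*3 + 5*5
= 2 + 3 + 25 = 30
b . b = 2^2 + 3^2 + 5^2
= 4 + 9 + 25 = 38
Coefficient = 30/38
In lowest terms: 15/19


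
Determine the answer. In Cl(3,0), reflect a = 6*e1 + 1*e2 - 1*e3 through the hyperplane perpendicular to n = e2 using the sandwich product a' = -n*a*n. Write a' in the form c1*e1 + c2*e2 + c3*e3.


Reflection formula: a' = -n*a*n, with n = e2 (unit vector, n^2 = 1).
For reflection through hyperplane perp to e2:
The component along e2 flips sign, others stay.
a = (6, 1, -1)
a' = (6, -1, -1)
a' = 6*e1 - 1*e2 - 1*e3


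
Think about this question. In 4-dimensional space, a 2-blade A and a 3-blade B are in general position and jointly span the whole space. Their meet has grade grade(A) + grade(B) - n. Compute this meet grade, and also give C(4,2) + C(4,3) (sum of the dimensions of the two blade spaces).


Meet grade = grade(A) + grade(B) - n
= 2 + 3 - 4 = 1
C(4,2) = 6
C(4,3) = 4
dim_A + dim_B = 6 + 4 = 10


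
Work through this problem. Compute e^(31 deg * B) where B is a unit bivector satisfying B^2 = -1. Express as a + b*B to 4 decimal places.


For a unit bivector B with B^2 = -1, the exponential series gives
e^(theta*B) = cos(theta) + sin(theta)*B (the GA analogue of Euler's formula).
theta = 31 degrees = 0.541052 rad
cos(31 deg) = 0.8572
sin(31 deg) = 0.5150
exp(theta*B) = 0.8572 + 0.5150*B


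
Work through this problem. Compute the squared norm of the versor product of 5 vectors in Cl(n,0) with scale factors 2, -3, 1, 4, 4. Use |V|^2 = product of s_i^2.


Each vector v_i has |v_i|^2 = s_i^2
Squared scales: 2^2 = 4, (-3)^2 = 9, 1^2 = 1, 4^2 = 16, 4^2 = 16
|V|^2 = 4 * 9 * 1 * 16 * 16
= 9216


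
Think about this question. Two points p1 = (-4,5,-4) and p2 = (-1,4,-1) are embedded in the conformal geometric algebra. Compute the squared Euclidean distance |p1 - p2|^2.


p1 - p2 = (-3, 1, -3)
|p1 - p2|^2 = (-3)^2 + 1^2 + (-3)^2
= 9 + 1 + 9
= 19


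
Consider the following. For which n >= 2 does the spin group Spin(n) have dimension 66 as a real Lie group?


dim Spin(n) = dim so(n) = n(n-1)/2.
Solve n(n-1)/2 = 66, i.e. n^2 - n - 132 = 0.
Discriminant = 1 + 8*66 = 529
n = (1 + sqrt(529))/2 = (1 + 23)/2 = 12


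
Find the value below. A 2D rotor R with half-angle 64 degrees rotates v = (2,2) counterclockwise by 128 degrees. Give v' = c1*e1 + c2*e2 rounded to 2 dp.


Rotor R = cos(64deg) - sin(64deg)*e12
Rotation angle theta = 2 * 64 = 128 degrees
v' = R*v*~R rotates v by theta.
cos(128deg) = -0.6157, sin(128deg) = 0.7880
v'_1 = 2*cos(128deg) - 2*sin(128deg)
= 2*(-0.6157) - 2*0.7880
= -2.81
v'_2 = 2*sin(128deg) + 2*cos(128deg)
= 2*0.7880 + 2*(-0.6157)
= 0.34
v' = -2.81*e1 + 0.34*e2


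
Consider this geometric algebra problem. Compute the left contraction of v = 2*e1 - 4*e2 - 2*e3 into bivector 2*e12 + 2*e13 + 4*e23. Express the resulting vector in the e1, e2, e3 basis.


Left contraction v _| B = <vB>_1 (grade-1 part of the geometric product vB).
Using e1_|e12 = e2, e2_|e12 = -e1, e1_|e13 = e3, e3_|e13 = -e1, e2_|e23 = e3, e3_|e23 = -e2:
e1 coeff: -v2*b12 - v3*b13 = -(-4)*(2) - (-2)*(2) = 12
e2 coeff: v1*b12 - v3*b23 = (2)*(2) - (-2)*(4) = 12
e3 coeff: v1*b13 + v2*b23 = (2)*(2) + (-4)*(4) = -12
v _| B = 12*e1 + 12*e2 - 12*e3


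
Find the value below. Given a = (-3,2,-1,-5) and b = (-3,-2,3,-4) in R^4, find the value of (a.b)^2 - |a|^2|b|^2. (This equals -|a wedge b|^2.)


a . b = (-3)*(-3) + 2*(-2) + (-1)*3 + (-5)*(-4)
= 9 + (-4) + (-3) + 20 = 22
|a|^2 = (-3)^2 + 2^2 + (-1)^2 + (-5)^2 = 39
|b|^2 = (-3)^2 + (-2)^2 + 3^2 + (-4)^2 = 38
(a.b)^2 = 22^2 = 484
|a|^2 * |b|^2 = 39 * 38 = 1482
Result = 484 - 1482 = -998


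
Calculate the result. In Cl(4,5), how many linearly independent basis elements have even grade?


Even subalgebra dimension = 2^(n-1)
n = 4 + 5 = 9
2^(9 - 1) = 2^8 = 256
Verification: sum of C(9,k) for even k = 1 + 36 + 126 + 84 + 9 = 256
Result = 256


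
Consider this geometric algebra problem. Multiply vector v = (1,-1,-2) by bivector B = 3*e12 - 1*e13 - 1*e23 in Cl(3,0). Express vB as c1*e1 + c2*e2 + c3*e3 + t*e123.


vB has grade-1 (vector) and grade-3 (trivector) parts: vB = (v _| B) + (v ^ B).
Vector part <vB>_1:
  e1: -v2*b12 - v3*b13 = -(-1)*(3) - (-2)*(-1) = 1
  e2: v1*b12 - v3*b23 = (1)*(3) - (-2)*(-1) = 1
  e3: v1*b13 + v2*b23 = (1)*(-1) + (-1)*(-1) = 0
Trivector part <vB>_3:
  e123: v1*b23 - v2*b13 + v3*b12 = (1)*(-1) - (-1)*(-1) + (-2)*(3) = -8
vB = 1*e1 + 1*e2 + 0*e3 - 8*e123


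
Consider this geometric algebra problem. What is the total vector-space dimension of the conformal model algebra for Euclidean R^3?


The conformal model of R^3 uses Cl(4,1): the 3 Euclidean generators plus two extra orthogonal generators e+ (e+^2 = +1) and e- (e-^2 = -1), from which the null vectors e0, einf are built.
Number of generators m = 3 + 2 = 5.
dim Cl(p,q) = 2^m = 2^5 = 32


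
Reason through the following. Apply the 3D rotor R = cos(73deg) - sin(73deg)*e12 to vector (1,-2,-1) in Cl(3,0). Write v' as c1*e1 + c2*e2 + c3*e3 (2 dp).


Rotor R = cos(73deg) - sin(73deg)*e12
Rotation angle theta = 2 * 73 = 146 degrees in the e12 plane (e1 -> e2).
The component perpendicular to the plane (e3) is invariant: v'_3 = v3 = -1.00
cos(146deg) = -0.8290, sin(146deg) = 0.5592
v'_1 = v1*cos(theta) - v2*sin(theta) = 1*(-0.8290) - (-2)*0.5592 = 0.29
v'_2 = v1*sin(theta) + v2*cos(theta) = 1*0.5592 + (-2)*(-0.8290) = 2.22
v' = 0.29*e1 + 2.22*e2 - 1.00*e3


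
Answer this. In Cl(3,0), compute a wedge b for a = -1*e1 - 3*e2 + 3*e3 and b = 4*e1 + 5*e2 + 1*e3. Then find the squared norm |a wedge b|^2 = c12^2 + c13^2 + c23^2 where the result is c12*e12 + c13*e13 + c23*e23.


a wedge b = (a1*b2 - a2*b1)*e12 + (a1*b3 - a3*b1)*e13 + (a2*b3 - a3*b2)*e23
e12 coeff: (-1)*5 - (-3)*4 = -5 - (-12) = 7
e13 coeff: (-1)*1 - 3*4 = -1 - 12 = -13
e23 coeff: (-3)*1 - 3*5 = -3 - 15 = -18
|a wedge b|^2 = 7^2 + (-13)^2 + (-18)^2
= 49 + 169 + 324
= 542


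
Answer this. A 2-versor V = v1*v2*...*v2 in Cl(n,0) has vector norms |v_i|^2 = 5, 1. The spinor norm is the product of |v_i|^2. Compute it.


Spinor norm N(V) = |v1|^2 * |v2|^2 * ... * |v2|^2
= 5 * 1
Running product: 5, 5
N(V) = 5


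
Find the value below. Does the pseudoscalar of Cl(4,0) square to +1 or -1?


The pseudoscalar I = e1...e_n (product of all n generators) of Cl(p,q) satisfies I^2 = (-1)^(q + n(n-1)/2).
p = 4, q = 0, n = p + q = 4
n(n-1)/2 = 4 * 3 / 2 = 6
Exponent = q + n(n-1)/2 = 0 + 6 = 6
I^2 = (-1)^6 = +1
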